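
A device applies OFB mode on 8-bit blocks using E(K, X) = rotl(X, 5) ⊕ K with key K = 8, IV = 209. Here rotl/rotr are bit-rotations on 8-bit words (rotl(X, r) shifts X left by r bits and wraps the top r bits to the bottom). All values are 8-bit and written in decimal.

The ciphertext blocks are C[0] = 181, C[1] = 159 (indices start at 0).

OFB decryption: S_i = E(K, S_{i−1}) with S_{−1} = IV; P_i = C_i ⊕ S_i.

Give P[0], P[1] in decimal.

P[0]: S = E(K, 209) = 50; 181 ⊕ 50 = 135.
P[1]: S = E(K, 50) = 78; 159 ⊕ 78 = 209.

P[0] = 135, P[1] = 209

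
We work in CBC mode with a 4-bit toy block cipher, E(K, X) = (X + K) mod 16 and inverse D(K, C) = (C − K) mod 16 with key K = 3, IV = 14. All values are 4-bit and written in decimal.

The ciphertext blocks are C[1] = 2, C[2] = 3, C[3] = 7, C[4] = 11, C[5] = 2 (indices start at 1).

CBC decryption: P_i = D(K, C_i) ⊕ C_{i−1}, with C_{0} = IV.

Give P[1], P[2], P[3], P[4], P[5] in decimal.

P[1] = 1, P[2] = 2, P[3] = 7, P[4] = 15, P[5] = 4

P[1]: D(K, 2) = 15; 15 ⊕ 14 = 1.
P[2]: D(K, 3) = 0; 0 ⊕ 2 = 2.
P[3]: D(K, 7) = 4; 4 ⊕ 3 = 7.
P[4]: D(K, 11) = 8; 8 ⊕ 7 = 15.
P[5]: D(K, 2) = 15; 15 ⊕ 11 = 4.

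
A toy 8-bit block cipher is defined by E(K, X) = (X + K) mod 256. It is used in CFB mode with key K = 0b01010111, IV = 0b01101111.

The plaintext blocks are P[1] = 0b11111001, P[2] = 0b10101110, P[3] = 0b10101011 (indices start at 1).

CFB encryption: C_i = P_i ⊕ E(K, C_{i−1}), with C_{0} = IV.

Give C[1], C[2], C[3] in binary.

C[1]: E(K, 0b01101111) = 0b11000110; 0b11111001 ⊕ 0b11000110 = 0b00111111.
C[2]: E(K, 0b00111111) = 0b10010110; 0b10101110 ⊕ 0b10010110 = 0b00111000.
C[3]: E(K, 0b00111000) = 0b10001111; 0b10101011 ⊕ 0b10001111 = 0b00100100.

C[1] = 0b00111111, C[2] = 0b00111000, C[3] = 0b00100100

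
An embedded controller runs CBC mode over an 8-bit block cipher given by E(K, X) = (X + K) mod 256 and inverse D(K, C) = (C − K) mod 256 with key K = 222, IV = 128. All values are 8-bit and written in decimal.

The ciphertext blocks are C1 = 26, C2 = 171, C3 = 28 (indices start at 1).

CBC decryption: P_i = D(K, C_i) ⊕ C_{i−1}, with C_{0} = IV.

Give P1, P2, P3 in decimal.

P1: D(K, 26) = 60; 60 ⊕ 128 = 188.
P2: D(K, 171) = 205; 205 ⊕ 26 = 215.
P3: D(K, 28) = 62; 62 ⊕ 171 = 149.

P1 = 188, P2 = 215, P3 = 149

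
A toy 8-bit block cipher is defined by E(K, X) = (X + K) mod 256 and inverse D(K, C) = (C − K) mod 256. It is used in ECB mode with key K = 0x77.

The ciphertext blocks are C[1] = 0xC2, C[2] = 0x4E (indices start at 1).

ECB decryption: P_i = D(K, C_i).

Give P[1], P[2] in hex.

P[1]: D(K, 0xC2) = 0x4B.
P[2]: D(K, 0x4E) = 0xD7.

P[1] = 0x4B, P[2] = 0xD7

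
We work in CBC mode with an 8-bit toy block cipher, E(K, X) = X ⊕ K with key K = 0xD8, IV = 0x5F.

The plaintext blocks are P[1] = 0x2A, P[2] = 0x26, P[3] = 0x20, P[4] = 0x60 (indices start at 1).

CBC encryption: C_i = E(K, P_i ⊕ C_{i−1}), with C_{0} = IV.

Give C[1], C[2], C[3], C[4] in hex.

C[1] = 0xAD, C[2] = 0x53, C[3] = 0xAB, C[4] = 0x13

C[1]: P[1] ⊕ 0x5F = 0x75; E(K, 0x75) = 0xAD.
C[2]: P[2] ⊕ 0xAD = 0x8B; E(K, 0x8B) = 0x53.
C[3]: P[3] ⊕ 0x53 = 0x73; E(K, 0x73) = 0xAB.
C[4]: P[4] ⊕ 0xAB = 0xCB; E(K, 0xCB) = 0x13.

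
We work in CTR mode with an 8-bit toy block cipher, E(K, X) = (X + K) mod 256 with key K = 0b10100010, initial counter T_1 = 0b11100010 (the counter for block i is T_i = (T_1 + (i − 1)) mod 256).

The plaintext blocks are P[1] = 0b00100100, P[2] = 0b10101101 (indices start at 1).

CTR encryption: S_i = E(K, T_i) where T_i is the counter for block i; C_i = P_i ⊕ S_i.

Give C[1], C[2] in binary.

C[1] = 0b10100000, C[2] = 0b00101000

C[1]: T = 0b11100010, S = E(K, T) = 0b10000100; 0b00100100 ⊕ 0b10000100 = 0b10100000.
C[2]: T = 0b11100011, S = E(K, T) = 0b10000101; 0b10101101 ⊕ 0b10000101 = 0b00101000.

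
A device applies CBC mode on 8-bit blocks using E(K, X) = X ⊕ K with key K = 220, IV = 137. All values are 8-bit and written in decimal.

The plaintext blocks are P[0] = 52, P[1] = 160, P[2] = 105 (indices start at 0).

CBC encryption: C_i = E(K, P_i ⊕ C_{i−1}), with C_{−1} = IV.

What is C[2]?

C[0]: P[0] ⊕ 137 = 189; E(K, 189) = 97.
C[1]: P[1] ⊕ 97 = 193; E(K, 193) = 29.
C[2]: P[2] ⊕ 29 = 116; E(K, 116) = 168.

C[2] = 168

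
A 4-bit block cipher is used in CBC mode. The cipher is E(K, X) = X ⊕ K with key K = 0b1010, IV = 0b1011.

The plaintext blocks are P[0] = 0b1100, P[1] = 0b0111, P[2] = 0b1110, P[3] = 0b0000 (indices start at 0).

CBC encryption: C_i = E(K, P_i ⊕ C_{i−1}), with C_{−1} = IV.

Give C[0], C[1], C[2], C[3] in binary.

C[0]: P[0] ⊕ 0b1011 = 0b0111; E(K, 0b0111) = 0b1101.
C[1]: P[1] ⊕ 0b1101 = 0b1010; E(K, 0b1010) = 0b0000.
C[2]: P[2] ⊕ 0b0000 = 0b1110; E(K, 0b1110) = 0b0100.
C[3]: P[3] ⊕ 0b0100 = 0b0100; E(K, 0b0100) = 0b1110.

C[0] = 0b1101, C[1] = 0b0000, C[2] = 0b0100, C[3] = 0b1110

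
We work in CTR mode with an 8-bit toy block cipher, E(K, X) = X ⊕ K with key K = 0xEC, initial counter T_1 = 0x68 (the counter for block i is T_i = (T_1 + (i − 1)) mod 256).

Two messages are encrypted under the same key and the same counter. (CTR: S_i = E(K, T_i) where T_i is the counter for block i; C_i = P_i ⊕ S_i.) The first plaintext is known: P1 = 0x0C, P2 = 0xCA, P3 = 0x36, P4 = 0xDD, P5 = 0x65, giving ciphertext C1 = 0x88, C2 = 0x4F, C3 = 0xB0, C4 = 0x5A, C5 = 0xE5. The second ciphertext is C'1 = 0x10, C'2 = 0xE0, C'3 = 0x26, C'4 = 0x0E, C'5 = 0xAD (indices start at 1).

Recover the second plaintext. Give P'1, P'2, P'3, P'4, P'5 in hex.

In CTR with a reused counter, both messages share the same keystream S_i, so C_i ⊕ C'_i = P_i ⊕ P'_i and thus P'_i = P_i ⊕ C_i ⊕ C'_i.
P'1: 0x0C ⊕ 0x88 ⊕ 0x10 = 0x94.
P'2: 0xCA ⊕ 0x4F ⊕ 0xE0 = 0x65.
P'3: 0x36 ⊕ 0xB0 ⊕ 0x26 = 0xA0.
P'4: 0xDD ⊕ 0x5A ⊕ 0x0E = 0x89.
P'5: 0x65 ⊕ 0xE5 ⊕ 0xAD = 0x2D.

P'1 = 0x94, P'2 = 0x65, P'3 = 0xA0, P'4 = 0x89, P'5 = 0x2D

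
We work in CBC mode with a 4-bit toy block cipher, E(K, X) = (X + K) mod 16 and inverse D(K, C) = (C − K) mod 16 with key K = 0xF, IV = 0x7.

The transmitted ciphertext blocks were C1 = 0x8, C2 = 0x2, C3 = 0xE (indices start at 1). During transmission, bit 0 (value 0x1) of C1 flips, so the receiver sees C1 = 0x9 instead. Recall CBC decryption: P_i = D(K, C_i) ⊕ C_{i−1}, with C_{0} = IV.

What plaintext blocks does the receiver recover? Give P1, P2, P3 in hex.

Only C1 changed, to 0x9. In CBC, a change in C_i garbles P_i and flips the same bit in P_{i+1}. Decrypting the received ciphertext:
P1: D(K, 0x9) = 0xA; 0xA ⊕ 0x7 = 0xD.
P2: D(K, 0x2) = 0x3; 0x3 ⊕ 0x9 = 0xA.
P3: D(K, 0xE) = 0xF; 0xF ⊕ 0x2 = 0xD.
Blocks that differ from the original plaintext: P1, P2.

P1 = 0xD, P2 = 0xA, P3 = 0xD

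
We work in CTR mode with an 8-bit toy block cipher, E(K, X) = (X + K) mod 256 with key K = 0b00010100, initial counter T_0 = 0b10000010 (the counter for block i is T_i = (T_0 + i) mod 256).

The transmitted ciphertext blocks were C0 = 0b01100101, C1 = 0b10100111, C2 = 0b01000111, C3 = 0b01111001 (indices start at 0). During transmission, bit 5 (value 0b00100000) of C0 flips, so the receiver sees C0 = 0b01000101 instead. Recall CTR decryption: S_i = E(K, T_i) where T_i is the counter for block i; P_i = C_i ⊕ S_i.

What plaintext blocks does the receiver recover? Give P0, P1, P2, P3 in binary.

P0 = 0b11010011, P1 = 0b00110000, P2 = 0b11011111, P3 = 0b11100000

Only C0 changed, to 0b01000101. In CTR, a change in C_i flips the same bit in P_i only; the keystream is unaffected. Decrypting the received ciphertext:
P0: T = 0b10000010, S = E(K, T) = 0b10010110; 0b01000101 ⊕ 0b10010110 = 0b11010011.
P1: T = 0b10000011, S = E(K, T) = 0b10010111; 0b10100111 ⊕ 0b10010111 = 0b00110000.
P2: T = 0b10000100, S = E(K, T) = 0b10011000; 0b01000111 ⊕ 0b10011000 = 0b11011111.
P3: T = 0b10000101, S = E(K, T) = 0b10011001; 0b01111001 ⊕ 0b10011001 = 0b11100000.
Blocks that differ from the original plaintext: P0.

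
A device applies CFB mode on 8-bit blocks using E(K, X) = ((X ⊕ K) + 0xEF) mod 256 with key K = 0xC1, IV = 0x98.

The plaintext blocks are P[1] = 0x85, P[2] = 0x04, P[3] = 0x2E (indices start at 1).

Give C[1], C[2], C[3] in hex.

C[1] = 0xCD, C[2] = 0xFF, C[3] = 0x03

CFB encryption: C_i = P_i ⊕ E(K, C_{i−1}), with C_{0} = IV.
C[1]: E(K, 0x98) = 0x48; 0x85 ⊕ 0x48 = 0xCD.
C[2]: E(K, 0xCD) = 0xFB; 0x04 ⊕ 0xFB = 0xFF.
C[3]: E(K, 0xFF) = 0x2D; 0x2E ⊕ 0x2D = 0x03.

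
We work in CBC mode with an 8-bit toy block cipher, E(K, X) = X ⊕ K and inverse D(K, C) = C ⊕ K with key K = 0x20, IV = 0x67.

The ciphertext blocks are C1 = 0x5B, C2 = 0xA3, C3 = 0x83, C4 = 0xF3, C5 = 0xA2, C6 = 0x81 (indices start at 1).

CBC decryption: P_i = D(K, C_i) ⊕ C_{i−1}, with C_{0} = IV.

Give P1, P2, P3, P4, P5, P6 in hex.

P1: D(K, 0x5B) = 0x7B; 0x7B ⊕ 0x67 = 0x1C.
P2: D(K, 0xA3) = 0x83; 0x83 ⊕ 0x5B = 0xD8.
P3: D(K, 0x83) = 0xA3; 0xA3 ⊕ 0xA3 = 0x00.
P4: D(K, 0xF3) = 0xD3; 0xD3 ⊕ 0x83 = 0x50.
P5: D(K, 0xA2) = 0x82; 0x82 ⊕ 0xF3 = 0x71.
P6: D(K, 0x81) = 0xA1; 0xA1 ⊕ 0xA2 = 0x03.

P1 = 0x1C, P2 = 0xD8, P3 = 0x00, P4 = 0x50, P5 = 0x71, P6 = 0x03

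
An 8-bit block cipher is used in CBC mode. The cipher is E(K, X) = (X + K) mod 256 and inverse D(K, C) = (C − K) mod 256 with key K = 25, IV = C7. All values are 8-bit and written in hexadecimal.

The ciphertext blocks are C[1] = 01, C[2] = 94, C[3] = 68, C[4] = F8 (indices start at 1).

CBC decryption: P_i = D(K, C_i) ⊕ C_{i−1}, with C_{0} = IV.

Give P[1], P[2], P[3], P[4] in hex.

P[1]: D(K, 01) = DC; DC ⊕ C7 = 1B.
P[2]: D(K, 94) = 6F; 6F ⊕ 01 = 6E.
P[3]: D(K, 68) = 43; 43 ⊕ 94 = D7.
P[4]: D(K, F8) = D3; D3 ⊕ 68 = BB.

P[1] = 1B, P[2] = 6E, P[3] = D7, P[4] = BB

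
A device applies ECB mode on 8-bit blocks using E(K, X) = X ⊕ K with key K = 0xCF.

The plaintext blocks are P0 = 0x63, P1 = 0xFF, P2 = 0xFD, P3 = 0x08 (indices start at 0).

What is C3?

C3 = 0xC7

ECB encryption: C_i = E(K, P_i).
C3: E(K, 0x08) = 0xC7.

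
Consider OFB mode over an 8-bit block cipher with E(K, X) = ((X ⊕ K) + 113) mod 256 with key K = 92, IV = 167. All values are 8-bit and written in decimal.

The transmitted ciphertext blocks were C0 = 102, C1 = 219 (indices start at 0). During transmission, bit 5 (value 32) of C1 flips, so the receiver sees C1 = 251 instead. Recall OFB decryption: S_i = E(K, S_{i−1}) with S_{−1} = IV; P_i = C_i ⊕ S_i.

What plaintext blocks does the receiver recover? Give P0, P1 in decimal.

P0 = 10, P1 = 90

Only C1 changed, to 251. In OFB, a change in C_i flips the same bit in P_i only; the keystream is unaffected. Decrypting the received ciphertext:
P0: S = E(K, 167) = 108; 102 ⊕ 108 = 10.
P1: S = E(K, 108) = 161; 251 ⊕ 161 = 90.
Blocks that differ from the original plaintext: P1.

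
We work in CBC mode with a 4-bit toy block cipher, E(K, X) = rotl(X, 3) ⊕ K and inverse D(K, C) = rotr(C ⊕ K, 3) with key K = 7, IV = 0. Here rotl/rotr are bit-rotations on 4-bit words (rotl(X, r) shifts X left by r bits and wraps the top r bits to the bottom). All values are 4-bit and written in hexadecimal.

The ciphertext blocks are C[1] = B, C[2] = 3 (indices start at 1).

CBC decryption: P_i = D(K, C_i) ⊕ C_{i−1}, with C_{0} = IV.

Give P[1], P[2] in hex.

P[1]: D(K, B) = 9; 9 ⊕ 0 = 9.
P[2]: D(K, 3) = 8; 8 ⊕ B = 3.

P[1] = 9, P[2] = 3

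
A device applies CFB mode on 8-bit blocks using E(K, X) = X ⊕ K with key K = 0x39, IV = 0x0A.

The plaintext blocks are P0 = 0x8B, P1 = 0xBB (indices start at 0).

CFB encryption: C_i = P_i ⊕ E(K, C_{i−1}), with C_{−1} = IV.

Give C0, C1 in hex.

C0: E(K, 0x0A) = 0x33; 0x8B ⊕ 0x33 = 0xB8.
C1: E(K, 0xB8) = 0x81; 0xBB ⊕ 0x81 = 0x3A.

C0 = 0xB8, C1 = 0x3A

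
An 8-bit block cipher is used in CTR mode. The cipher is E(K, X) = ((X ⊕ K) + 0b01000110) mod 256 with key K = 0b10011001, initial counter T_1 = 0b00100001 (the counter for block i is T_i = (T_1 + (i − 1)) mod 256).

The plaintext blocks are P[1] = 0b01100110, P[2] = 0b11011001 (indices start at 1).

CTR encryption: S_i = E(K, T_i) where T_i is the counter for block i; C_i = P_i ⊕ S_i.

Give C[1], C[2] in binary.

C[1] = 0b10011000, C[2] = 0b11011000

C[1]: T = 0b00100001, S = E(K, T) = 0b11111110; 0b01100110 ⊕ 0b11111110 = 0b10011000.
C[2]: T = 0b00100010, S = E(K, T) = 0b00000001; 0b11011001 ⊕ 0b00000001 = 0b11011000.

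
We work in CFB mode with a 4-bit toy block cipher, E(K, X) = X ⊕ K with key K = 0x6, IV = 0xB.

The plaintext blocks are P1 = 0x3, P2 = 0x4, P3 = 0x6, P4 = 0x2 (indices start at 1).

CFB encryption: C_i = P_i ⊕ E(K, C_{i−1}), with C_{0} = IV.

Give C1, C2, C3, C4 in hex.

C1 = 0xE, C2 = 0xC, C3 = 0xC, C4 = 0x8

C1: E(K, 0xB) = 0xD; 0x3 ⊕ 0xD = 0xE.
C2: E(K, 0xE) = 0x8; 0x4 ⊕ 0x8 = 0xC.
C3: E(K, 0xC) = 0xA; 0x6 ⊕ 0xA = 0xC.
C4: E(K, 0xC) = 0xA; 0x2 ⊕ 0xA = 0x8.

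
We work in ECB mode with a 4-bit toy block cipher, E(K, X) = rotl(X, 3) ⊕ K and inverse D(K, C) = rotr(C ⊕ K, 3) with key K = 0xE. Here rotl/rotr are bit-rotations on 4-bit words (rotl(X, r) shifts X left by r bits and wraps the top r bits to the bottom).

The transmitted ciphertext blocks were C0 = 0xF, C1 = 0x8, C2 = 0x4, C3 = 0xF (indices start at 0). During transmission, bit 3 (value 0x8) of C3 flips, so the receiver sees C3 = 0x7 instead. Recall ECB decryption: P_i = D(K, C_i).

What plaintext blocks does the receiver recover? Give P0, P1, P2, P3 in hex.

Only C3 changed, to 0x7. In ECB, a change in C_i affects only P_i. Decrypting the received ciphertext:
P0: D(K, 0xF) = 0x2.
P1: D(K, 0x8) = 0xC.
P2: D(K, 0x4) = 0x5.
P3: D(K, 0x7) = 0x3.
Blocks that differ from the original plaintext: P3.

P0 = 0x2, P1 = 0xC, P2 = 0x5, P3 = 0x3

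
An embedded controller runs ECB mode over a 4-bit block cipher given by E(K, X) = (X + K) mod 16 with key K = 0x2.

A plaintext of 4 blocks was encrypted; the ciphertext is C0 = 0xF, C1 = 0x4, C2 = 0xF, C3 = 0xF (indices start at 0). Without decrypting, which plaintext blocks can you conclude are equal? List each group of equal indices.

ECB encrypts each block independently with the same key, so equal ciphertext blocks imply equal plaintext blocks.
C0 = C2 = C3 = 0xF, so P0 = P2 = P3.

P0 = P2 = P3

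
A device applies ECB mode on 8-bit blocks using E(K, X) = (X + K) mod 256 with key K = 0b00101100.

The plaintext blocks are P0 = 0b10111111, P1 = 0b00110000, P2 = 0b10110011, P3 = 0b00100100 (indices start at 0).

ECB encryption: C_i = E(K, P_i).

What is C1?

C1: E(K, 0b00110000) = 0b01011100.

C1 = 0b01011100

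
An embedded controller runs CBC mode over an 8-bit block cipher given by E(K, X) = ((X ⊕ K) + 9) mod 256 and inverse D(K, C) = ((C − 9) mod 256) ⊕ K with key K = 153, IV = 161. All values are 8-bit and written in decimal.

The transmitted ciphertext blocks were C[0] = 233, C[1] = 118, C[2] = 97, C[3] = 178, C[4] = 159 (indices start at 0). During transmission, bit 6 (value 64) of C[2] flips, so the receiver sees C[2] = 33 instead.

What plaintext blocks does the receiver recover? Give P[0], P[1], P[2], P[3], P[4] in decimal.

CBC decryption: P_i = D(K, C_i) ⊕ C_{i−1}, with C_{−1} = IV.
Only C[2] changed, to 33. In CBC, a change in C_i garbles P_i and flips the same bit in P_{i+1}. Decrypting the received ciphertext:
P[0]: D(K, 233) = 121; 121 ⊕ 161 = 216.
P[1]: D(K, 118) = 244; 244 ⊕ 233 = 29.
P[2]: D(K, 33) = 129; 129 ⊕ 118 = 247.
P[3]: D(K, 178) = 48; 48 ⊕ 33 = 17.
P[4]: D(K, 159) = 15; 15 ⊕ 178 = 189.
Blocks that differ from the original plaintext: P[2], P[3].

P[0] = 216, P[1] = 29, P[2] = 247, P[3] = 17, P[4] = 189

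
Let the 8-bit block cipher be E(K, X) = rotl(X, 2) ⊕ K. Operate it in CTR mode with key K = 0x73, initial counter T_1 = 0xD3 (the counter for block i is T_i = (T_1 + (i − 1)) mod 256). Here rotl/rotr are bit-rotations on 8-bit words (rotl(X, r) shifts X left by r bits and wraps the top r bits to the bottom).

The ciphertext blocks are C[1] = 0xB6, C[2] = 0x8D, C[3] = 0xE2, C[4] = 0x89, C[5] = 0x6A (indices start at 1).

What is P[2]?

P[2] = 0xAD

CTR decryption: S_i = E(K, T_i) where T_i is the counter for block i; P_i = C_i ⊕ S_i.
P[2]: T = 0xD4, S = E(K, T) = 0x20; 0x8D ⊕ 0x20 = 0xAD.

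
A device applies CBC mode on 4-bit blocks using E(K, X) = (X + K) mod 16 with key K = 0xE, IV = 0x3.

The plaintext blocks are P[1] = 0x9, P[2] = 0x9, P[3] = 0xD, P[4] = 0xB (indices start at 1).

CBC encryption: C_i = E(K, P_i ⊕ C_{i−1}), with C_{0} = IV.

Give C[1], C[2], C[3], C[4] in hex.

C[1]: P[1] ⊕ 0x3 = 0xA; E(K, 0xA) = 0x8.
C[2]: P[2] ⊕ 0x8 = 0x1; E(K, 0x1) = 0xF.
C[3]: P[3] ⊕ 0xF = 0x2; E(K, 0x2) = 0x0.
C[4]: P[4] ⊕ 0x0 = 0xB; E(K, 0xB) = 0x9.

C[1] = 0x8, C[2] = 0xF, C[3] = 0x0, C[4] = 0x9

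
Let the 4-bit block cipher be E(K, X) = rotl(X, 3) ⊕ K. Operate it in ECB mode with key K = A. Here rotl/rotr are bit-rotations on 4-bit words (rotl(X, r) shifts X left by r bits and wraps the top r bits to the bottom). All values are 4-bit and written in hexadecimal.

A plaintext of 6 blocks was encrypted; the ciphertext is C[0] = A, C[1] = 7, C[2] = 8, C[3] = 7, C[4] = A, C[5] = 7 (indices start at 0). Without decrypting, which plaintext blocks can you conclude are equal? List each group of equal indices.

ECB encrypts each block independently with the same key, so equal ciphertext blocks imply equal plaintext blocks.
C[0] = C[4] = A, so P[0] = P[4].
C[1] = C[3] = C[5] = 7, so P[1] = P[3] = P[5].

P[0] = P[4]; P[1] = P[3] = P[5]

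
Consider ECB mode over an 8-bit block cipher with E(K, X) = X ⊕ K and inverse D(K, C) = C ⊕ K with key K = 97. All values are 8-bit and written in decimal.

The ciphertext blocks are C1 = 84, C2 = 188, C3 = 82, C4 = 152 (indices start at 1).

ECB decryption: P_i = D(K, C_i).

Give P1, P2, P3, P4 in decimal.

P1: D(K, 84) = 53.
P2: D(K, 188) = 221.
P3: D(K, 82) = 51.
P4: D(K, 152) = 249.

P1 = 53, P2 = 221, P3 = 51, P4 = 249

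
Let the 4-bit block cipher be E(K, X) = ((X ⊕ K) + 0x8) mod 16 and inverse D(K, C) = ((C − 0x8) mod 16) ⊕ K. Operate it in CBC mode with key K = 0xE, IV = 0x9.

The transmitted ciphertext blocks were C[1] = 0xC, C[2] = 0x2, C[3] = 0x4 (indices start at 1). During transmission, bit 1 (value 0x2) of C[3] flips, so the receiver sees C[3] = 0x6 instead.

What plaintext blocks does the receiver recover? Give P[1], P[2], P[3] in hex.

CBC decryption: P_i = D(K, C_i) ⊕ C_{i−1}, with C_{0} = IV.
Only C[3] changed, to 0x6. In CBC, a change in C_i garbles P_i and flips the same bit in P_{i+1}. Decrypting the received ciphertext:
P[1]: D(K, 0xC) = 0xA; 0xA ⊕ 0x9 = 0x3.
P[2]: D(K, 0x2) = 0x4; 0x4 ⊕ 0xC = 0x8.
P[3]: D(K, 0x6) = 0x0; 0x0 ⊕ 0x2 = 0x2.
Blocks that differ from the original plaintext: P[3].

P[1] = 0x3, P[2] = 0x8, P[3] = 0x2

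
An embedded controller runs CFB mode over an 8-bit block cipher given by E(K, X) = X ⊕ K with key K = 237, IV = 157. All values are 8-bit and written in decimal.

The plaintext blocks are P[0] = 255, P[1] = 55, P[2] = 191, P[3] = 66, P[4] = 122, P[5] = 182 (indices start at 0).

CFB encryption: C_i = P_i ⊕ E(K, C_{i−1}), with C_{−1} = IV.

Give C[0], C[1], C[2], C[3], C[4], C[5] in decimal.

C[0]: E(K, 157) = 112; 255 ⊕ 112 = 143.
C[1]: E(K, 143) = 98; 55 ⊕ 98 = 85.
C[2]: E(K, 85) = 184; 191 ⊕ 184 = 7.
C[3]: E(K, 7) = 234; 66 ⊕ 234 = 168.
C[4]: E(K, 168) = 69; 122 ⊕ 69 = 63.
C[5]: E(K, 63) = 210; 182 ⊕ 210 = 100.

C[0] = 143, C[1] = 85, C[2] = 7, C[3] = 168, C[4] = 63, C[5] = 100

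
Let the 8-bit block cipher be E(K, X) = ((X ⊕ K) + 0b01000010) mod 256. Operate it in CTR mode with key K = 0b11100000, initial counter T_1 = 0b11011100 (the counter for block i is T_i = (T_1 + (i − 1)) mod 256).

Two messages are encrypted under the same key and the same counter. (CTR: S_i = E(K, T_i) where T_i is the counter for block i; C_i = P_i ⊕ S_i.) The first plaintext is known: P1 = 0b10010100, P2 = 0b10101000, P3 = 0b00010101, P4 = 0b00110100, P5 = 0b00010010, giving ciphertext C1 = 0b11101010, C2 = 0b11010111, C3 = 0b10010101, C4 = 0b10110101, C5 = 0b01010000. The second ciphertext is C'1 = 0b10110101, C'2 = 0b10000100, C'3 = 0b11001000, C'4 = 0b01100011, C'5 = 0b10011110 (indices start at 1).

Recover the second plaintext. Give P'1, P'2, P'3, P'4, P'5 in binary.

P'1 = 0b11001011, P'2 = 0b11111011, P'3 = 0b01001000, P'4 = 0b11100010, P'5 = 0b11011100

In CTR with a reused counter, both messages share the same keystream S_i, so C_i ⊕ C'_i = P_i ⊕ P'_i and thus P'_i = P_i ⊕ C_i ⊕ C'_i.
P'1: 0b10010100 ⊕ 0b11101010 ⊕ 0b10110101 = 0b11001011.
P'2: 0b10101000 ⊕ 0b11010111 ⊕ 0b10000100 = 0b11111011.
P'3: 0b00010101 ⊕ 0b10010101 ⊕ 0b11001000 = 0b01001000.
P'4: 0b00110100 ⊕ 0b10110101 ⊕ 0b01100011 = 0b11100010.
P'5: 0b00010010 ⊕ 0b01010000 ⊕ 0b10011110 = 0b11011100.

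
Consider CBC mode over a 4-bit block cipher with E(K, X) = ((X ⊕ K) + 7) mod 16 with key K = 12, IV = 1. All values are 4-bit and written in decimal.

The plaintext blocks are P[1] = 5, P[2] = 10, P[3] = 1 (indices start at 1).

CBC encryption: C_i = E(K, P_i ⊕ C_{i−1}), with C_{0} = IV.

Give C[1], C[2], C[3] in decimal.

C[1] = 15, C[2] = 0, C[3] = 4

C[1]: P[1] ⊕ 1 = 4; E(K, 4) = 15.
C[2]: P[2] ⊕ 15 = 5; E(K, 5) = 0.
C[3]: P[3] ⊕ 0 = 1; E(K, 1) = 4.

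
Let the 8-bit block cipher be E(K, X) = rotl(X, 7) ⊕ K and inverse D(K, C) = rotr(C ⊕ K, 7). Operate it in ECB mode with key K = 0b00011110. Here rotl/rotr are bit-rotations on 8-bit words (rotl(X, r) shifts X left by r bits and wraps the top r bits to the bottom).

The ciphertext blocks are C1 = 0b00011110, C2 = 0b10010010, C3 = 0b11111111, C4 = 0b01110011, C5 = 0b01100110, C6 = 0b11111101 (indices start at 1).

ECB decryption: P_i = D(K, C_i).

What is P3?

P3: D(K, 0b11111111) = 0b11000011.

P3 = 0b11000011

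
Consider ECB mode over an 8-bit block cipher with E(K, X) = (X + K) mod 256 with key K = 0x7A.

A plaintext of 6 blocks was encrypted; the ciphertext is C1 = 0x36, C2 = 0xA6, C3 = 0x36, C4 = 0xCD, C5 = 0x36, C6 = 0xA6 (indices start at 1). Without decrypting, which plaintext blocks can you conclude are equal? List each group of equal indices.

P1 = P3 = P5; P2 = P6

ECB encrypts each block independently with the same key, so equal ciphertext blocks imply equal plaintext blocks.
C1 = C3 = C5 = 0x36, so P1 = P3 = P5.
C2 = C6 = 0xA6, so P2 = P6.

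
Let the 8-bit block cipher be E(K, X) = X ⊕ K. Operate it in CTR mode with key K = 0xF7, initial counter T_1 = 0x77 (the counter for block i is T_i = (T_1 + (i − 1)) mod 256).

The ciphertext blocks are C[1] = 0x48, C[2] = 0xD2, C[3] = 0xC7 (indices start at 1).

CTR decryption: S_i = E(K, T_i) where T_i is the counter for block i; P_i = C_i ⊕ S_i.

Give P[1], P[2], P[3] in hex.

P[1] = 0xC8, P[2] = 0x5D, P[3] = 0x49

P[1]: T = 0x77, S = E(K, T) = 0x80; 0x48 ⊕ 0x80 = 0xC8.
P[2]: T = 0x78, S = E(K, T) = 0x8F; 0xD2 ⊕ 0x8F = 0x5D.
P[3]: T = 0x79, S = E(K, T) = 0x8E; 0xC7 ⊕ 0x8E = 0x49.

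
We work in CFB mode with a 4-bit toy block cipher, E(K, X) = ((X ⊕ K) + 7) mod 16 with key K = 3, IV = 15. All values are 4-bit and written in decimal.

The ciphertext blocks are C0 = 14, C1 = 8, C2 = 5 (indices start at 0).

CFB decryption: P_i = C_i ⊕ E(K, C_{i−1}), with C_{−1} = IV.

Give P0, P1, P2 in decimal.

P0: E(K, 15) = 3; 14 ⊕ 3 = 13.
P1: E(K, 14) = 4; 8 ⊕ 4 = 12.
P2: E(K, 8) = 2; 5 ⊕ 2 = 7.

P0 = 13, P1 = 12, P2 = 7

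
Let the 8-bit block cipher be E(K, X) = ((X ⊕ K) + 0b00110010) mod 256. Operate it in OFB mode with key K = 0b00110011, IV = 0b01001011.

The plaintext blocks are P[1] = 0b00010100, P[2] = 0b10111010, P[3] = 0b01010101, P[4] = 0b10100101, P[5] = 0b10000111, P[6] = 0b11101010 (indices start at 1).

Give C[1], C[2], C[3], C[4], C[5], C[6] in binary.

OFB encryption: S_i = E(K, S_{i−1}) with S_{0} = IV; C_i = P_i ⊕ S_i.
C[1]: S = E(K, 0b01001011) = 0b10101010; 0b00010100 ⊕ 0b10101010 = 0b10111110.
C[2]: S = E(K, 0b10101010) = 0b11001011; 0b10111010 ⊕ 0b11001011 = 0b01110001.
C[3]: S = E(K, 0b11001011) = 0b00101010; 0b01010101 ⊕ 0b00101010 = 0b01111111.
C[4]: S = E(K, 0b00101010) = 0b01001011; 0b10100101 ⊕ 0b01001011 = 0b11101110.
C[5]: S = E(K, 0b01001011) = 0b10101010; 0b10000111 ⊕ 0b10101010 = 0b00101101.
C[6]: S = E(K, 0b10101010) = 0b11001011; 0b11101010 ⊕ 0b11001011 = 0b00100001.

C[1] = 0b10111110, C[2] = 0b01110001, C[3] = 0b01111111, C[4] = 0b11101110, C[5] = 0b00101101, C[6] = 0b00100001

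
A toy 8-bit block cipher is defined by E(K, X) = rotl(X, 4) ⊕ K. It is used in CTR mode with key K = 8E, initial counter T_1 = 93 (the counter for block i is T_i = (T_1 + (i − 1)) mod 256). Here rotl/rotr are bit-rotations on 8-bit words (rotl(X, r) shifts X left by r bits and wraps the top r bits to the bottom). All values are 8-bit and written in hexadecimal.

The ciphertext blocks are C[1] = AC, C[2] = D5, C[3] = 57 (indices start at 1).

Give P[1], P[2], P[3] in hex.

P[1] = 1B, P[2] = 12, P[3] = 80

CTR decryption: S_i = E(K, T_i) where T_i is the counter for block i; P_i = C_i ⊕ S_i.
P[1]: T = 93, S = E(K, T) = B7; AC ⊕ B7 = 1B.
P[2]: T = 94, S = E(K, T) = C7; D5 ⊕ C7 = 12.
P[3]: T = 95, S = E(K, T) = D7; 57 ⊕ D7 = 80.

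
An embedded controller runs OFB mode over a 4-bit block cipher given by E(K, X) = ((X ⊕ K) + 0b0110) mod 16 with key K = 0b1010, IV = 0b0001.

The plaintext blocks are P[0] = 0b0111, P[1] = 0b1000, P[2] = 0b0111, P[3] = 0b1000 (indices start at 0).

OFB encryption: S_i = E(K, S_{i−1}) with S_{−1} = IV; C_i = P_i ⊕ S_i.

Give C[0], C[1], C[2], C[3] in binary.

C[0]: S = E(K, 0b0001) = 0b0001; 0b0111 ⊕ 0b0001 = 0b0110.
C[1]: S = E(K, 0b0001) = 0b0001; 0b1000 ⊕ 0b0001 = 0b1001.
C[2]: S = E(K, 0b0001) = 0b0001; 0b0111 ⊕ 0b0001 = 0b0110.
C[3]: S = E(K, 0b0001) = 0b0001; 0b1000 ⊕ 0b0001 = 0b1001.

C[0] = 0b0110, C[1] = 0b1001, C[2] = 0b0110, C[3] = 0b1001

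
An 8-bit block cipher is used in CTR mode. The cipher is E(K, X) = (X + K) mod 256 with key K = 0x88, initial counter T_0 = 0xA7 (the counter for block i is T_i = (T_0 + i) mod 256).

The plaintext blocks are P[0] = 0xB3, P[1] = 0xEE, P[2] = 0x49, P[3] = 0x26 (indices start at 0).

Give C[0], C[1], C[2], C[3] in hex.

CTR encryption: S_i = E(K, T_i) where T_i is the counter for block i; C_i = P_i ⊕ S_i.
C[0]: T = 0xA7, S = E(K, T) = 0x2F; 0xB3 ⊕ 0x2F = 0x9C.
C[1]: T = 0xA8, S = E(K, T) = 0x30; 0xEE ⊕ 0x30 = 0xDE.
C[2]: T = 0xA9, S = E(K, T) = 0x31; 0x49 ⊕ 0x31 = 0x78.
C[3]: T = 0xAA, S = E(K, T) = 0x32; 0x26 ⊕ 0x32 = 0x14.

C[0] = 0x9C, C[1] = 0xDE, C[2] = 0x78, C[3] = 0x14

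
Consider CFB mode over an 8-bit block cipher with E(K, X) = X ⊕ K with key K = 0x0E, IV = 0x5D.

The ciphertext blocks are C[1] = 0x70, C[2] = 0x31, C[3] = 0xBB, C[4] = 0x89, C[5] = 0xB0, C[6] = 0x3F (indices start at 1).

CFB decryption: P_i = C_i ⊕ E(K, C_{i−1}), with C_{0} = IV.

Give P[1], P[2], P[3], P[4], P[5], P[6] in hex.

P[1]: E(K, 0x5D) = 0x53; 0x70 ⊕ 0x53 = 0x23.
P[2]: E(K, 0x70) = 0x7E; 0x31 ⊕ 0x7E = 0x4F.
P[3]: E(K, 0x31) = 0x3F; 0xBB ⊕ 0x3F = 0x84.
P[4]: E(K, 0xBB) = 0xB5; 0x89 ⊕ 0xB5 = 0x3C.
P[5]: E(K, 0x89) = 0x87; 0xB0 ⊕ 0x87 = 0x37.
P[6]: E(K, 0xB0) = 0xBE; 0x3F ⊕ 0xBE = 0x81.

P[1] = 0x23, P[2] = 0x4F, P[3] = 0x84, P[4] = 0x3C, P[5] = 0x37, P[6] = 0x81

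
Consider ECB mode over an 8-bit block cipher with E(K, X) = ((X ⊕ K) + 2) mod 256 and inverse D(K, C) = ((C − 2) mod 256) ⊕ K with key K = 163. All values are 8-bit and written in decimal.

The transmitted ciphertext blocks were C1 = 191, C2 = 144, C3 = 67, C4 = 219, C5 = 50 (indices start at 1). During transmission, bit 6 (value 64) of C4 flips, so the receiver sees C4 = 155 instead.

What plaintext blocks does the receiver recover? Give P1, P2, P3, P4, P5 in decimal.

ECB decryption: P_i = D(K, C_i).
Only C4 changed, to 155. In ECB, a change in C_i affects only P_i. Decrypting the received ciphertext:
P1: D(K, 191) = 30.
P2: D(K, 144) = 45.
P3: D(K, 67) = 226.
P4: D(K, 155) = 58.
P5: D(K, 50) = 147.
Blocks that differ from the original plaintext: P4.

P1 = 30, P2 = 45, P3 = 226, P4 = 58, P5 = 147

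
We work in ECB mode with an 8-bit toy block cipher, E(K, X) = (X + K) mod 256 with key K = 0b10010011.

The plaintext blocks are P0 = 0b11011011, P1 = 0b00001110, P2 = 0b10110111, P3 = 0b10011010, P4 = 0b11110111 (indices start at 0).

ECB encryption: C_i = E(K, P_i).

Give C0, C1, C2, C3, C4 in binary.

C0 = 0b01101110, C1 = 0b10100001, C2 = 0b01001010, C3 = 0b00101101, C4 = 0b10001010

C0: E(K, 0b11011011) = 0b01101110.
C1: E(K, 0b00001110) = 0b10100001.
C2: E(K, 0b10110111) = 0b01001010.
C3: E(K, 0b10011010) = 0b00101101.
C4: E(K, 0b11110111) = 0b10001010.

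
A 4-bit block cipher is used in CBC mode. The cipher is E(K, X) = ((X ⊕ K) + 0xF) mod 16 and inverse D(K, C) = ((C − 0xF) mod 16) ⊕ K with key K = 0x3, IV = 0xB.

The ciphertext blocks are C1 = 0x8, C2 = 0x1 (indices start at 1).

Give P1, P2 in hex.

P1 = 0x1, P2 = 0x9

CBC decryption: P_i = D(K, C_i) ⊕ C_{i−1}, with C_{0} = IV.
P1: D(K, 0x8) = 0xA; 0xA ⊕ 0xB = 0x1.
P2: D(K, 0x1) = 0x1; 0x1 ⊕ 0x8 = 0x9.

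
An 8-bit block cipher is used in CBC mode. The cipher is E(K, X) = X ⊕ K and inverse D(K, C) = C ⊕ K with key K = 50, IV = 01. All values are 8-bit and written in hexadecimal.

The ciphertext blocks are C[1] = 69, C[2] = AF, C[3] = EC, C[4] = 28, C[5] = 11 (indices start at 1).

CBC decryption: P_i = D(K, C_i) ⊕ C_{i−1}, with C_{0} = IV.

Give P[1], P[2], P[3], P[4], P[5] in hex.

P[1]: D(K, 69) = 39; 39 ⊕ 01 = 38.
P[2]: D(K, AF) = FF; FF ⊕ 69 = 96.
P[3]: D(K, EC) = BC; BC ⊕ AF = 13.
P[4]: D(K, 28) = 78; 78 ⊕ EC = 94.
P[5]: D(K, 11) = 41; 41 ⊕ 28 = 69.

P[1] = 38, P[2] = 96, P[3] = 13, P[4] = 94, P[5] = 69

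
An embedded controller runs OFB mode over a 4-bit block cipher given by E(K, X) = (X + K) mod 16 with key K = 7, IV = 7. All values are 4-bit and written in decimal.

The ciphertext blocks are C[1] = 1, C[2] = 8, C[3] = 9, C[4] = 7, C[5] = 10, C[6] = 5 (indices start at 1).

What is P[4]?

OFB decryption: S_i = E(K, S_{i−1}) with S_{0} = IV; P_i = C_i ⊕ S_i.
P[1]: S = E(K, 7) = 14; 1 ⊕ 14 = 15.
P[2]: S = E(K, 14) = 5; 8 ⊕ 5 = 13.
P[3]: S = E(K, 5) = 12; 9 ⊕ 12 = 5.
P[4]: S = E(K, 12) = 3; 7 ⊕ 3 = 4.

P[4] = 4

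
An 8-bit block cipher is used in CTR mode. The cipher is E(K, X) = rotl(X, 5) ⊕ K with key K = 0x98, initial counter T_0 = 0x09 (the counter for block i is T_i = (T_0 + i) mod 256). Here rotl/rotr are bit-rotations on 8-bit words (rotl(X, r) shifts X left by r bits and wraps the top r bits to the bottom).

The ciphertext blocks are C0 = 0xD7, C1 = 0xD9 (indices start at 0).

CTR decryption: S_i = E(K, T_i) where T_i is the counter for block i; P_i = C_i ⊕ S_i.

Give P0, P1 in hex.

P0: T = 0x09, S = E(K, T) = 0xB9; 0xD7 ⊕ 0xB9 = 0x6E.
P1: T = 0x0A, S = E(K, T) = 0xD9; 0xD9 ⊕ 0xD9 = 0x00.

P0 = 0x6E, P1 = 0x00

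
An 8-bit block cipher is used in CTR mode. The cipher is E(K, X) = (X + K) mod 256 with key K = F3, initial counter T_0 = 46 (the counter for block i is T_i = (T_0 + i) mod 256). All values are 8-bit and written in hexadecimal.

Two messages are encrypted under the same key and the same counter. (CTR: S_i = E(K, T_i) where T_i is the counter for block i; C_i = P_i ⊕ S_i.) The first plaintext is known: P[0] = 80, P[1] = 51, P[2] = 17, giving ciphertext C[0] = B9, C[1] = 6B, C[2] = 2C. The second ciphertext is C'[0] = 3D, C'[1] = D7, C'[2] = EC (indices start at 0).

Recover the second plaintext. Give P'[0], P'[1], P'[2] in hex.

In CTR with a reused counter, both messages share the same keystream S_i, so C_i ⊕ C'_i = P_i ⊕ P'_i and thus P'_i = P_i ⊕ C_i ⊕ C'_i.
P'[0]: 80 ⊕ B9 ⊕ 3D = 04.
P'[1]: 51 ⊕ 6B ⊕ D7 = ED.
P'[2]: 17 ⊕ 2C ⊕ EC = D7.

P'[0] = 04, P'[1] = ED, P'[2] = D7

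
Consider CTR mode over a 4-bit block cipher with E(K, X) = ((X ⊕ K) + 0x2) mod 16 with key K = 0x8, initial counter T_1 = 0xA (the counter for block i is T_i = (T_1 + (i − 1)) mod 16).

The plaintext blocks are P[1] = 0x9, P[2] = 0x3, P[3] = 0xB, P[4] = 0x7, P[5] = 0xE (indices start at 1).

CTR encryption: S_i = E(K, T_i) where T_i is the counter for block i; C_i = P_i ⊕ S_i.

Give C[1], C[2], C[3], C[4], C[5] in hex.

C[1]: T = 0xA, S = E(K, T) = 0x4; 0x9 ⊕ 0x4 = 0xD.
C[2]: T = 0xB, S = E(K, T) = 0x5; 0x3 ⊕ 0x5 = 0x6.
C[3]: T = 0xC, S = E(K, T) = 0x6; 0xB ⊕ 0x6 = 0xD.
C[4]: T = 0xD, S = E(K, T) = 0x7; 0x7 ⊕ 0x7 = 0x0.
C[5]: T = 0xE, S = E(K, T) = 0x8; 0xE ⊕ 0x8 = 0x6.

C[1] = 0xD, C[2] = 0x6, C[3] = 0xD, C[4] = 0x0, C[5] = 0x6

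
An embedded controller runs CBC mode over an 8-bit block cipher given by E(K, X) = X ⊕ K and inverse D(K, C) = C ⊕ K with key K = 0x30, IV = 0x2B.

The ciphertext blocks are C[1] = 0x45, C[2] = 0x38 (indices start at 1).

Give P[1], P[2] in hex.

CBC decryption: P_i = D(K, C_i) ⊕ C_{i−1}, with C_{0} = IV.
P[1]: D(K, 0x45) = 0x75; 0x75 ⊕ 0x2B = 0x5E.
P[2]: D(K, 0x38) = 0x08; 0x08 ⊕ 0x45 = 0x4D.

P[1] = 0x5E, P[2] = 0x4D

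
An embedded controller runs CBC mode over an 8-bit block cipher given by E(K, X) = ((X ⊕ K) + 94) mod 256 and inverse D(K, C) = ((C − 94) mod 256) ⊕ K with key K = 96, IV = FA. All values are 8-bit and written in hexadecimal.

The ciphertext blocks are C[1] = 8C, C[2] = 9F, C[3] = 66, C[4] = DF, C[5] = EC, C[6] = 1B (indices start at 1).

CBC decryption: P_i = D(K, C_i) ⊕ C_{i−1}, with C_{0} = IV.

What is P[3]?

P[3] = DB

P[3]: D(K, 66) = 44; 44 ⊕ 9F = DB.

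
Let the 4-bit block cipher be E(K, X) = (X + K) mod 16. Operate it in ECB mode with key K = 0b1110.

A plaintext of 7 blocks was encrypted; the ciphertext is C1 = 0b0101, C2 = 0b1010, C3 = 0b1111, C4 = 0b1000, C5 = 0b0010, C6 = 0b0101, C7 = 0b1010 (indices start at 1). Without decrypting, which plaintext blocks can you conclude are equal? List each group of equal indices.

ECB encrypts each block independently with the same key, so equal ciphertext blocks imply equal plaintext blocks.
C1 = C6 = 0b0101, so P1 = P6.
C2 = C7 = 0b1010, so P2 = P7.

P1 = P6; P2 = P7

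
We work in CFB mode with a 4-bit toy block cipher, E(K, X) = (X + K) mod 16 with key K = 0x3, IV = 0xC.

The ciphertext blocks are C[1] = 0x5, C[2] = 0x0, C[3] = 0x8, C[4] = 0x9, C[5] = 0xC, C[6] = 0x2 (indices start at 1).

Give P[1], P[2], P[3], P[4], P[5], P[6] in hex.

CFB decryption: P_i = C_i ⊕ E(K, C_{i−1}), with C_{0} = IV.
P[1]: E(K, 0xC) = 0xF; 0x5 ⊕ 0xF = 0xA.
P[2]: E(K, 0x5) = 0x8; 0x0 ⊕ 0x8 = 0x8.
P[3]: E(K, 0x0) = 0x3; 0x8 ⊕ 0x3 = 0xB.
P[4]: E(K, 0x8) = 0xB; 0x9 ⊕ 0xB = 0x2.
P[5]: E(K, 0x9) = 0xC; 0xC ⊕ 0xC = 0x0.
P[6]: E(K, 0xC) = 0xF; 0x2 ⊕ 0xF = 0xD.

P[1] = 0xA, P[2] = 0x8, P[3] = 0xB, P[4] = 0x2, P[5] = 0x0, P[6] = 0xD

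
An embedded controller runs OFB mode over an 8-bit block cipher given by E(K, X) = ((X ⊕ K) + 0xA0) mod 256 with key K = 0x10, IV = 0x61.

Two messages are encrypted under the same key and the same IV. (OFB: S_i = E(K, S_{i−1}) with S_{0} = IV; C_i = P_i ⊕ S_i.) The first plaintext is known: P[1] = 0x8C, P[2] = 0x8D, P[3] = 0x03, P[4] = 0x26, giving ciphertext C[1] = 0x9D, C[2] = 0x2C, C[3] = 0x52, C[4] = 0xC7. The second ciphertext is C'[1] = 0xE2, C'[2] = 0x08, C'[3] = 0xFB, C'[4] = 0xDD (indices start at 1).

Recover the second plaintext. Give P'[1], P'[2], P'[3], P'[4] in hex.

In OFB with a reused IV, both messages share the same keystream S_i, so C_i ⊕ C'_i = P_i ⊕ P'_i and thus P'_i = P_i ⊕ C_i ⊕ C'_i.
P'[1]: 0x8C ⊕ 0x9D ⊕ 0xE2 = 0xF3.
P'[2]: 0x8D ⊕ 0x2C ⊕ 0x08 = 0xA9.
P'[3]: 0x03 ⊕ 0x52 ⊕ 0xFB = 0xAA.
P'[4]: 0x26 ⊕ 0xC7 ⊕ 0xDD = 0x3C.

P'[1] = 0xF3, P'[2] = 0xA9, P'[3] = 0xAA, P'[4] = 0x3C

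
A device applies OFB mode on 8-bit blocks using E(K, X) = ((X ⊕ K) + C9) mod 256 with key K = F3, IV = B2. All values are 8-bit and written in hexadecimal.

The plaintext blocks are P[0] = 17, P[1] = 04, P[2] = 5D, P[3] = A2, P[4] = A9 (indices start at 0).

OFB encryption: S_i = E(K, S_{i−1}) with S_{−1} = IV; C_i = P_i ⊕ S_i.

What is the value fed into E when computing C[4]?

D2

C[0]: S = E(K, B2) = 0A; 17 ⊕ 0A = 1D.
C[1]: S = E(K, 0A) = C2; 04 ⊕ C2 = C6.
C[2]: S = E(K, C2) = FA; 5D ⊕ FA = A7.
C[3]: S = E(K, FA) = D2; A2 ⊕ D2 = 70.
C[4]: S = E(K, D2) = EA; A9 ⊕ EA = 43.
So the input to E for block [4] is D2.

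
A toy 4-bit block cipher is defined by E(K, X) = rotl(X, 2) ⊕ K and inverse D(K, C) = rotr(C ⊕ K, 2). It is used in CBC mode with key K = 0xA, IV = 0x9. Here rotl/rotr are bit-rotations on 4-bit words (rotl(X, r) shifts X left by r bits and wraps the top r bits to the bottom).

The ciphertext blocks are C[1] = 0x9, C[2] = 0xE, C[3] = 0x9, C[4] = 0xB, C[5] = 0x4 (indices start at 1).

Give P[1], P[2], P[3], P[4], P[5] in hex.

P[1] = 0x5, P[2] = 0x8, P[3] = 0x2, P[4] = 0xD, P[5] = 0x0

CBC decryption: P_i = D(K, C_i) ⊕ C_{i−1}, with C_{0} = IV.
P[1]: D(K, 0x9) = 0xC; 0xC ⊕ 0x9 = 0x5.
P[2]: D(K, 0xE) = 0x1; 0x1 ⊕ 0x9 = 0x8.
P[3]: D(K, 0x9) = 0xC; 0xC ⊕ 0xE = 0x2.
P[4]: D(K, 0xB) = 0x4; 0x4 ⊕ 0x9 = 0xD.
P[5]: D(K, 0x4) = 0xB; 0xB ⊕ 0xB = 0x0.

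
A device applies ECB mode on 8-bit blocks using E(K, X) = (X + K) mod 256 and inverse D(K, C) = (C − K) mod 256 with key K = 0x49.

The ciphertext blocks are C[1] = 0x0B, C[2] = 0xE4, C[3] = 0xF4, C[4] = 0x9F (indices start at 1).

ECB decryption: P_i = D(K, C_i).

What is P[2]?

P[2]: D(K, 0xE4) = 0x9B.

P[2] = 0x9B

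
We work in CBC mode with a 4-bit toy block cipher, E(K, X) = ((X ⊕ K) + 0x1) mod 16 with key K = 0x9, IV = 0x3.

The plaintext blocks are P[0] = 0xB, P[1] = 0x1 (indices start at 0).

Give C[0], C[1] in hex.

CBC encryption: C_i = E(K, P_i ⊕ C_{i−1}), with C_{−1} = IV.
C[0]: P[0] ⊕ 0x3 = 0x8; E(K, 0x8) = 0x2.
C[1]: P[1] ⊕ 0x2 = 0x3; E(K, 0x3) = 0xB.

C[0] = 0x2, C[1] = 0xB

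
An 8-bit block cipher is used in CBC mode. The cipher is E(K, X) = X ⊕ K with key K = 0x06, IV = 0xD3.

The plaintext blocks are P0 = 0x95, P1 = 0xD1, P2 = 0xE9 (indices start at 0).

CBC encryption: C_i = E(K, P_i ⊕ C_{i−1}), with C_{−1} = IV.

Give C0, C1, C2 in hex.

C0: P0 ⊕ 0xD3 = 0x46; E(K, 0x46) = 0x40.
C1: P1 ⊕ 0x40 = 0x91; E(K, 0x91) = 0x97.
C2: P2 ⊕ 0x97 = 0x7E; E(K, 0x7E) = 0x78.

C0 = 0x40, C1 = 0x97, C2 = 0x78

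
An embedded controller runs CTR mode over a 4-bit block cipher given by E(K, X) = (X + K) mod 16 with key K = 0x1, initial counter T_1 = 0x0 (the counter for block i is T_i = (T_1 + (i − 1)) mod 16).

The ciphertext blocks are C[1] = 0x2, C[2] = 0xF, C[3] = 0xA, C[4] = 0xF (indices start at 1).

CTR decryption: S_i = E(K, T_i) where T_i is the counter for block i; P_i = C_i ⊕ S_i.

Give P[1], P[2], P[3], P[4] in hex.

P[1]: T = 0x0, S = E(K, T) = 0x1; 0x2 ⊕ 0x1 = 0x3.
P[2]: T = 0x1, S = E(K, T) = 0x2; 0xF ⊕ 0x2 = 0xD.
P[3]: T = 0x2, S = E(K, T) = 0x3; 0xA ⊕ 0x3 = 0x9.
P[4]: T = 0x3, S = E(K, T) = 0x4; 0xF ⊕ 0x4 = 0xB.

P[1] = 0x3, P[2] = 0xD, P[3] = 0x9, P[4] = 0xB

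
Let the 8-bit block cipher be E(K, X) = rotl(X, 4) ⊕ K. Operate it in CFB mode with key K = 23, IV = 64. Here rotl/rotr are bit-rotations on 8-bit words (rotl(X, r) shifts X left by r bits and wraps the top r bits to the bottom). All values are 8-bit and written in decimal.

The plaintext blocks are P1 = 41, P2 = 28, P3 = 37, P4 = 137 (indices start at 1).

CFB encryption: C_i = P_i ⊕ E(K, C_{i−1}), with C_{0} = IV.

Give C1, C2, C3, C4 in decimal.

C1 = 58, C2 = 168, C3 = 184, C4 = 21

C1: E(K, 64) = 19; 41 ⊕ 19 = 58.
C2: E(K, 58) = 180; 28 ⊕ 180 = 168.
C3: E(K, 168) = 157; 37 ⊕ 157 = 184.
C4: E(K, 184) = 156; 137 ⊕ 156 = 21.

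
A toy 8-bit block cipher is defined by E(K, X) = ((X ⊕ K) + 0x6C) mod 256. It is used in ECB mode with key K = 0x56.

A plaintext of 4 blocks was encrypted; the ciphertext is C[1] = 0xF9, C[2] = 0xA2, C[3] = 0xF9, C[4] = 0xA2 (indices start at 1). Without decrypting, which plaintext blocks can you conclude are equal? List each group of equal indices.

ECB encrypts each block independently with the same key, so equal ciphertext blocks imply equal plaintext blocks.
C[1] = C[3] = 0xF9, so P[1] = P[3].
C[2] = C[4] = 0xA2, so P[2] = P[4].

P[1] = P[3]; P[2] = P[4]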